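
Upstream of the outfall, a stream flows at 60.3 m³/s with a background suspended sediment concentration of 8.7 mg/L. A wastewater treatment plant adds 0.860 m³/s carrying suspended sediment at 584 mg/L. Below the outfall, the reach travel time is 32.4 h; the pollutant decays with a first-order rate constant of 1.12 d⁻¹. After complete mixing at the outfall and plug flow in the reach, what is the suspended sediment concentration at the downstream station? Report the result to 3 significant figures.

3.70 mg/L

After mixing, C = (60.30·8.700 + 0.8600·584.0) / 61.16 = 1027/61.16 = 16.79 mg/L.
Applying C = C₀e^(−kt): 16.79 × 0.2205 = 3.702 mg/L.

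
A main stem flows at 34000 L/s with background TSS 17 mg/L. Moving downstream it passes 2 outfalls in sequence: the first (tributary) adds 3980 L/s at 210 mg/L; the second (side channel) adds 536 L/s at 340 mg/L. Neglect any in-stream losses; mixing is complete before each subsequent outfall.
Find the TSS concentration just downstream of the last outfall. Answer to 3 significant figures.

Below outfall 1: Q → 37980 L/s, C = (34000·17.00 + 3980·210.0)/37980 = 37.22 mg/L.
Below outfall 2: Q → 38520 L/s, C = (37980·37.22 + 536.0·340.0)/38520 = 41.44 mg/L.

41.4 mg/L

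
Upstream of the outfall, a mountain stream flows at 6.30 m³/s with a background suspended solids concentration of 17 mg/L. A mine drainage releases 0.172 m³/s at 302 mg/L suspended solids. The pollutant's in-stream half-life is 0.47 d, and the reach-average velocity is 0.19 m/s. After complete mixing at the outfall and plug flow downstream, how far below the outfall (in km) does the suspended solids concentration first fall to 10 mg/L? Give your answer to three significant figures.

10.0 km

Mixed concentration C = ΣQC/ΣQ = (6.300·17.00 + 0.1720·302.0) / 6.472 = 159.0/6.472 = 24.57 mg/L.
Half-life 0.47 d → k = ln 2 / 0.47 = 1.475 d⁻¹.
Set 24.57·exp(−k·t) = 10 → t = ln(24.57/10)/k = 52670 s = 14.63 h.
Distance = v·t = 0.19·52670 = 10010 m = 10.01 km.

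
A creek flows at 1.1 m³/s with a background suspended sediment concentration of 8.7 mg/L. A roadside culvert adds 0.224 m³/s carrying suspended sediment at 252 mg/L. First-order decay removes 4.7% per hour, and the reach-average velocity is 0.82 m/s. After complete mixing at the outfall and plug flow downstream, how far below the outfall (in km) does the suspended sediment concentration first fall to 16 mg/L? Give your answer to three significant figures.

Conservation of mass: C = (1.100·8.700 + 0.2240·252.0) / 1.324 = 66.02/1.324 = 49.86 mg/L.
4.7%/h lost → k = −ln(1 − 0.047) = 0.04814 h⁻¹.
Set 49.86·exp(−k·t) = 16 → t = ln(49.86/16)/k = 85000 s = 23.61 h.
Distance = v·t = 0.82·85000 = 69700 m = 69.70 km.

69.7 km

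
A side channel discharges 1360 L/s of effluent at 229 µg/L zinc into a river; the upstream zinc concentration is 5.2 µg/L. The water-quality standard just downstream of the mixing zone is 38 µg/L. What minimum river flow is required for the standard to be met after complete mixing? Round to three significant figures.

7920 L/s

Set C_mix = 38: (Q·5.200 + 1360·229.0) / (Q + 1360) = 38
→ Q = 1360·(229.0 − 38)/(38 − 5.200) = 7920 L/s.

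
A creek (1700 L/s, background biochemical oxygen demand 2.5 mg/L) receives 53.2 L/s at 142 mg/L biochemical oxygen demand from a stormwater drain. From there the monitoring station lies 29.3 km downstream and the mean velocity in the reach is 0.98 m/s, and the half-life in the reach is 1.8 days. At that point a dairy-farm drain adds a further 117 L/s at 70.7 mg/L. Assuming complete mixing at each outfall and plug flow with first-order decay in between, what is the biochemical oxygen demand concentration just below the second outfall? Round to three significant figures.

Mass balance: C = (1700·2.500 + 53.20·142.0) / 1753 = 11800/1753 = 6.733 mg/L; combined flow 1753 L/s.
Travel time t = 29.3·1000 / 0.98 = 29900 s = 8.305 h.
Half-life 1.8 d → k = ln 2 / 1.8 = 0.3851 d⁻¹.
First-order decay: C = 6.733·exp(−k·t) = 6.733·0.8752 = 5.893 mg/L.
At the second outfall, C = (1753·5.893 + 117.0·70.70) / (1753 + 117.0) = 9.947 mg/L.

9.95 mg/L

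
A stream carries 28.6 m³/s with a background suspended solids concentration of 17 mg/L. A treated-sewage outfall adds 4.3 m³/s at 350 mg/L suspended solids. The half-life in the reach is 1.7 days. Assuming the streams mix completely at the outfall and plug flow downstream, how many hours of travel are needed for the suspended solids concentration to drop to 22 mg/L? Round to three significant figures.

Mass balance: C = (28.60·17.00 + 4.300·350.0) / 32.90 = 1991/32.90 = 60.52 mg/L.
Half-life 1.7 d → k = ln 2 / 1.7 = 0.4077 d⁻¹.
60.52·exp(−k·t) = 22 → t = ln(60.52/22)/k = 214400 s = 59.57 h.

59.6 h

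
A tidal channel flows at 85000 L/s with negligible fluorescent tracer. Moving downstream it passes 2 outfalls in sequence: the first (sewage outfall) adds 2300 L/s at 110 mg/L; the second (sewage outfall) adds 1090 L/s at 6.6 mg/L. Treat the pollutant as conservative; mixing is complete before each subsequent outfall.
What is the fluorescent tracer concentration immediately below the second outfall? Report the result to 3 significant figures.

2.94 mg/L

After outfall 1: Q = 85000 + 2300 = 87300 L/s; C = (85000·0 + 2300·110.0)/87300 = 2.898 mg/L.
After outfall 2: Q = 87300 + 1090 = 88390 L/s; C = (87300·2.898 + 1090·6.600)/88390 = 2.944 mg/L.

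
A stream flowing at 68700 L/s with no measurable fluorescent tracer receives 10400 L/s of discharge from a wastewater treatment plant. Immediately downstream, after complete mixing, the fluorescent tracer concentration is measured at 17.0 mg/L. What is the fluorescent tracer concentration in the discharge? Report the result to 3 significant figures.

129 mg/L

Mass balance: 68700·0 + 10400·Cₑ = 79100·17.00
→ Cₑ = (79100·17.00 − 68700·0) / 10400 = 129.3 mg/L.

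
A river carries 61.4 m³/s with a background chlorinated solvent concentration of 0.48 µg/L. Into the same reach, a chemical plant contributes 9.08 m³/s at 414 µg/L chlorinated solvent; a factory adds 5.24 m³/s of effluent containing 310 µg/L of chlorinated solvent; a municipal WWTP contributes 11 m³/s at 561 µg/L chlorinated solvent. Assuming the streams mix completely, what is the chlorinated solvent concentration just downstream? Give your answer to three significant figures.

134 µg/L

Mixed concentration C = ΣQC/ΣQ = (61.40·0.4800 + 9.080·414.0 + 5.240·310.0 + 11.00·561.0) / 86.72 = 11580/86.72 = 133.6 µg/L.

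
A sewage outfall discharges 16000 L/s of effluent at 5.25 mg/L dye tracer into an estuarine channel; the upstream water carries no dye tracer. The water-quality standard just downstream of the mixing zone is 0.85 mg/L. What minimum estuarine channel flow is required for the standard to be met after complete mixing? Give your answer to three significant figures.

Set C_mix = 0.85: (Q·0 + 16000·5.250) / (Q + 16000) = 0.85
→ Q = 16000·(5.250 − 0.85)/(0.85 − 0) = 82820 L/s.

82800 L/s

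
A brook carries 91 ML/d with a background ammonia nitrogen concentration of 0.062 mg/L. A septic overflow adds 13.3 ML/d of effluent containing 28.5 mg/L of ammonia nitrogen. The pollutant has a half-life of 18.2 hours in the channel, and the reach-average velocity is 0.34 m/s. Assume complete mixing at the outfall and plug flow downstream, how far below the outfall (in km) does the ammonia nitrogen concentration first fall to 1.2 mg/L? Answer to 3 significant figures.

36.1 km

Mixed concentration C = ΣQC/ΣQ = (91.00·0.06200 + 13.30·28.50) / 104.3 = 384.7/104.3 = 3.688 mg/L.
Half-life 18.2 h → k = ln 2 / 18.2 = 0.03809 h⁻¹ = 0.9140 d⁻¹.
Set 3.688·exp(−k·t) = 1.2 → t = ln(3.688/1.2)/k = 106100 s = 29.48 h.
Distance = v·t = 0.34·106100 = 36090 m = 36.09 km.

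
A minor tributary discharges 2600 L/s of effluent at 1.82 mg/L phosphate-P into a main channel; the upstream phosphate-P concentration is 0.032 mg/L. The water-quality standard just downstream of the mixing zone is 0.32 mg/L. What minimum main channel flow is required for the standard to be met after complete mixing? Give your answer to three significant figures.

Set C_mix = 0.32: (Q·0.03200 + 2600·1.820) / (Q + 2600) = 0.32
→ Q = 2600·(1.820 − 0.32)/(0.32 − 0.03200) = 13540 L/s.

13500 L/s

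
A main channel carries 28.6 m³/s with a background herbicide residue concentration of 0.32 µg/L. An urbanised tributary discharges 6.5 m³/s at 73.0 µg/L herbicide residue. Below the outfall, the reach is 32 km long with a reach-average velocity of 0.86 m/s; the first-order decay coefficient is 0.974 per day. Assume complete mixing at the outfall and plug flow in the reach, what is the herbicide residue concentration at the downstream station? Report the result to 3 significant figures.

Conservation of mass: C = (28.60·0.3200 + 6.500·73.00) / 35.10 = 483.7/35.10 = 13.78 µg/L.
Travel time t = 32·1000 / 0.86 = 37210 s = 10.34 h.
Decay over the reach: 13.78·exp(−kt) = 13.78·0.6574 = 9.058 µg/L.

9.06 µg/L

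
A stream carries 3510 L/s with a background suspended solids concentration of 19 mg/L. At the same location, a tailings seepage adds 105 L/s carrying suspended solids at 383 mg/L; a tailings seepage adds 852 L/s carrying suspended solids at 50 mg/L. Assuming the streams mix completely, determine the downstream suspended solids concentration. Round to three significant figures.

Flow-weighted average: C = (3510·19.00 + 105.0·383.0 + 852.0·50.00) / 4467 = 149500/4467 = 33.47 mg/L.

33.5 mg/L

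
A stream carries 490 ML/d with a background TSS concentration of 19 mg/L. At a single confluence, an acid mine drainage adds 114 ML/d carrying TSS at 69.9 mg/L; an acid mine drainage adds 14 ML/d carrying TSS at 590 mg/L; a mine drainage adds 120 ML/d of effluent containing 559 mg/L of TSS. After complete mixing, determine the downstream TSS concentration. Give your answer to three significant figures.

125 mg/L

Mixed concentration C = ΣQC/ΣQ = (490.0·19.00 + 114.0·69.90 + 14.00·590.0 + 120.0·559.0) / 738.0 = 92620/738.0 = 125.5 mg/L.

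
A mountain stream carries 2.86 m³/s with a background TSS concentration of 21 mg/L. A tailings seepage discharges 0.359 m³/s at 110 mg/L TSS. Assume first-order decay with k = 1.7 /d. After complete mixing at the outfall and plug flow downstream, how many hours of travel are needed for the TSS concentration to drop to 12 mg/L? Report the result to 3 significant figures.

13.4 h

Conservation of mass: C = (2.860·21.00 + 0.3590·110.0) / 3.219 = 99.55/3.219 = 30.93 mg/L.
30.93·exp(−k·t) = 12 → t = ln(30.93/12)/k = 48110 s = 13.36 h.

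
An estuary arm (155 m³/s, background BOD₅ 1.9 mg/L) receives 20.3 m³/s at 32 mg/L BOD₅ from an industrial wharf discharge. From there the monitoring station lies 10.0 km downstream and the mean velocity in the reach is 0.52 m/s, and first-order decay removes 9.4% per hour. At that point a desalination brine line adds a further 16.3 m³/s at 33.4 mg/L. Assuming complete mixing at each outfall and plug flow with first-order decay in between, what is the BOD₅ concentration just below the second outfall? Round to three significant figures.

5.75 mg/L

Flow-weighted average: C = (155.0·1.900 + 20.30·32.00) / 175.3 = 944.1/175.3 = 5.386 mg/L; combined flow 175.3 m³/s.
Travel time t = 10.0·1000 / 0.52 = 19230 s = 5.342 h.
9.4%/h lost → k = −ln(1 − 0.094) = 0.09872 h⁻¹.
After decay, C = 5.386 × e^(−kt) = 5.386 × 0.5902 = 3.178 mg/L.
Second outfall: C = (175.3·3.178 + 16.30·33.40)/191.6 = 5.750 mg/L.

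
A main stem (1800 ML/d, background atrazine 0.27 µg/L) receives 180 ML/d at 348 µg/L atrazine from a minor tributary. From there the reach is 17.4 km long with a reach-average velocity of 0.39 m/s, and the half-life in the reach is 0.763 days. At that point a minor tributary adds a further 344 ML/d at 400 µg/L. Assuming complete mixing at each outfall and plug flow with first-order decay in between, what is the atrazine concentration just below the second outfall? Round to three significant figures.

76.2 µg/L

After mixing, C = (1800·0.2700 + 180.0·348.0) / 1980 = 63130/1980 = 31.88 µg/L; combined flow 1980 ML/d.
Travel time t = 17.4·1000 / 0.39 = 44620 s = 12.39 h.
Half-life 0.763 d → k = ln 2 / 0.763 = 0.9084 d⁻¹.
Applying C = C₀e^(−kt): 31.88 × 0.6256 = 19.94 µg/L.
Second outfall: C = (1980·19.94 + 344.0·400.0)/2324 = 76.20 µg/L.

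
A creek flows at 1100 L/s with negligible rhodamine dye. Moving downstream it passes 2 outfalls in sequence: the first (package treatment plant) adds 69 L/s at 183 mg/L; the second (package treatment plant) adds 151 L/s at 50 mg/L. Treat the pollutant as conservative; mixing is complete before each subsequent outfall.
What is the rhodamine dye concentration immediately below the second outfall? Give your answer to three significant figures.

After outfall 1: Q = 1100 + 69.00 = 1169 L/s; C = (1100·0 + 69.00·183.0)/1169 = 10.80 mg/L.
After outfall 2: Q = 1169 + 151.0 = 1320 L/s; C = (1169·10.80 + 151.0·50.00)/1320 = 15.29 mg/L.

15.3 mg/L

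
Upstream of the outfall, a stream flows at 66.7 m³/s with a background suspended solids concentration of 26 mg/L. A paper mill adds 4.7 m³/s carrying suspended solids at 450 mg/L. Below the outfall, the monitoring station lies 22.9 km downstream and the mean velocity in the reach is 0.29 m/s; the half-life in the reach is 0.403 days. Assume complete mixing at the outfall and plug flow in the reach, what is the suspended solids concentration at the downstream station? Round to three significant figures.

After mixing, C = (66.70·26.00 + 4.700·450.0) / 71.40 = 3849/71.40 = 53.91 mg/L.
Travel time t = 22.9·1000 / 0.29 = 78970 s = 21.93 h.
Half-life 0.403 d → k = ln 2 / 0.403 = 1.720 d⁻¹.
Applying C = C₀e^(−kt): 53.91 × 0.2076 = 11.19 mg/L.

11.2 mg/L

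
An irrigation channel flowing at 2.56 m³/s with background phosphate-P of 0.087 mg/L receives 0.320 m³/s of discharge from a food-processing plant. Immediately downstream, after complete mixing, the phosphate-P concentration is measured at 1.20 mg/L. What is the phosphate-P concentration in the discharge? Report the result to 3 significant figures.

Mass balance: 2.560·0.08700 + 0.3200·Cₑ = 2.880·1.200
→ Cₑ = (2.880·1.200 − 2.560·0.08700) / 0.3200 = 10.10 mg/L.

10.1 mg/L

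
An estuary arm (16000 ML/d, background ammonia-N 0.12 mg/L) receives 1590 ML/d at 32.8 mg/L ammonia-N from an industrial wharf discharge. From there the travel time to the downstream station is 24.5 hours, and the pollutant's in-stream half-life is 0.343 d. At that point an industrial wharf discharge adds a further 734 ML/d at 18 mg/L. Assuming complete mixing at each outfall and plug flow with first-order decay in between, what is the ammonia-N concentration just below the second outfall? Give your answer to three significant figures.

1.10 mg/L

Flow-weighted average: C = (16000·0.1200 + 1590·32.80) / 17590 = 54070/17590 = 3.074 mg/L; combined flow 17590 ML/d.
Half-life 0.343 d → k = ln 2 / 0.343 = 2.021 d⁻¹.
Decay over the reach: 3.074·exp(−kt) = 3.074·0.1271 = 0.3906 mg/L.
Second outfall: C = (17590·0.3906 + 734.0·18.00)/18320 = 1.096 mg/L.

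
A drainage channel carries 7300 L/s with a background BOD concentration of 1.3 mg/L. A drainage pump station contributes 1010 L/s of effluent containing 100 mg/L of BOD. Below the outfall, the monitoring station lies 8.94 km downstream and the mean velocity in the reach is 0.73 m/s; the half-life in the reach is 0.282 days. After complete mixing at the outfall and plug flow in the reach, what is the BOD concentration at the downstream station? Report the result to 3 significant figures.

Mixed concentration C = ΣQC/ΣQ = (7300·1.300 + 1010·100.0) / 8310 = 110500/8310 = 13.30 mg/L.
Travel time t = 8.94·1000 / 0.73 = 12250 s = 3.402 h.
Half-life 0.282 d → k = ln 2 / 0.282 = 2.458 d⁻¹.
Applying C = C₀e^(−kt): 13.30 × 0.7058 = 9.385 mg/L.

9.38 mg/L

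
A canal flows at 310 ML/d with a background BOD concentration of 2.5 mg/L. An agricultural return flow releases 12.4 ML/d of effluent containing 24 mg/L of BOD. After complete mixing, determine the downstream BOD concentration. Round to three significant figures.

3.33 mg/L

Conservation of mass: C = (310.0·2.500 + 12.40·24.00) / 322.4 = 1073/322.4 = 3.327 mg/L.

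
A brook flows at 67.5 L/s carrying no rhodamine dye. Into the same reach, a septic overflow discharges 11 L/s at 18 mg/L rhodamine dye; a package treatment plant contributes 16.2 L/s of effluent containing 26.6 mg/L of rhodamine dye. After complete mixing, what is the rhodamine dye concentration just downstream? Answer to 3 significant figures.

Conservation of mass: C = (67.50·0 + 11.00·18.00 + 16.20·26.60) / 94.70 = 628.9/94.70 = 6.641 mg/L.

6.64 mg/L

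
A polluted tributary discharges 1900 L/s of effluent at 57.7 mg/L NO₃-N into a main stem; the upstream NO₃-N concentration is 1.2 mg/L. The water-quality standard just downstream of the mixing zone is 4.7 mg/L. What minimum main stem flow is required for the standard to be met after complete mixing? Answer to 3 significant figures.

Set C_mix = 4.7: (Q·1.200 + 1900·57.70) / (Q + 1900) = 4.7
→ Q = 1900·(57.70 − 4.7)/(4.7 − 1.200) = 28770 L/s.

28800 L/s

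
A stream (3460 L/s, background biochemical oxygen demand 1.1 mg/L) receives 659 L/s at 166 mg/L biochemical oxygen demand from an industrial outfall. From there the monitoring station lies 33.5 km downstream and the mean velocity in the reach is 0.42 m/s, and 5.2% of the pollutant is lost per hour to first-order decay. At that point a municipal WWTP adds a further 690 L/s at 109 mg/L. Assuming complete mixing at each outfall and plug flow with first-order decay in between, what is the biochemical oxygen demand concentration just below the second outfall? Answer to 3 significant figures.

22.8 mg/L

After mixing, C = (3460·1.100 + 659.0·166.0) / 4119 = 113200/4119 = 27.48 mg/L; combined flow 4119 L/s.
Travel time t = 33.5·1000 / 0.42 = 79760 s = 22.16 h.
5.2%/h lost → k = −ln(1 − 0.052) = 0.05340 h⁻¹.
After decay, C = 27.48 × e^(−kt) = 27.48 × 0.3063 = 8.418 mg/L.
At the second outfall, C = (4119·8.418 + 690.0·109.0) / (4119 + 690.0) = 22.85 mg/L.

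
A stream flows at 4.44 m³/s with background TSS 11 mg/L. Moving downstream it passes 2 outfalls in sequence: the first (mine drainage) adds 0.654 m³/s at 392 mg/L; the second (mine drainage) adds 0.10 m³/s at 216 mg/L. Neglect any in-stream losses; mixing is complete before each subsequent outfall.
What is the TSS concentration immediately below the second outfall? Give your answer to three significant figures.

62.9 mg/L

Below outfall 1: Q → 5.094 m³/s, C = (4.440·11.00 + 0.6540·392.0)/5.094 = 59.92 mg/L.
Below outfall 2: Q → 5.194 m³/s, C = (5.094·59.92 + 0.1000·216.0)/5.194 = 62.92 mg/L.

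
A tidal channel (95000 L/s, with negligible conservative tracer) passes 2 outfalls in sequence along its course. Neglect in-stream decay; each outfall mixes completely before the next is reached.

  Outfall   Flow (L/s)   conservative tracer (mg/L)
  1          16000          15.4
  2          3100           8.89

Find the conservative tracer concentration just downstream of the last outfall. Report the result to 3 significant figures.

Below outfall 1: Q → 111000 L/s, C = (95000·0 + 16000·15.40)/111000 = 2.220 mg/L.
Below outfall 2: Q → 114100 L/s, C = (111000·2.220 + 3100·8.890)/114100 = 2.401 mg/L.

2.40 mg/L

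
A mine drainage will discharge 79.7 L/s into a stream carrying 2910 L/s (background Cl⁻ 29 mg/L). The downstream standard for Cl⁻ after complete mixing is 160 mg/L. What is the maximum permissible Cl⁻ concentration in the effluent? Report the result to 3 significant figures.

4940 mg/L

At the limit, (Qr·Cr + Qe·Cₑ)/(Qr + Qe) = 160:
Cₑ = (2990·160 − 2910·29.00) / 79.70 = 4943 mg/L.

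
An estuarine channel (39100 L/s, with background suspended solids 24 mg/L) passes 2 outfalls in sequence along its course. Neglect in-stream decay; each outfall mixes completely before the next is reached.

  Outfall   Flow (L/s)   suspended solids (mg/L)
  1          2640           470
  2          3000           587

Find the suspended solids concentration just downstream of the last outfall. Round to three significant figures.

Outfall 1: combined Q = 41740 L/s; C = (39100·24.00 + 2640·470.0)/41740 = 52.21 mg/L.
Outfall 2: combined Q = 44740 L/s; C = (41740·52.21 + 3000·587.0)/44740 = 88.07 mg/L.

88.1 mg/L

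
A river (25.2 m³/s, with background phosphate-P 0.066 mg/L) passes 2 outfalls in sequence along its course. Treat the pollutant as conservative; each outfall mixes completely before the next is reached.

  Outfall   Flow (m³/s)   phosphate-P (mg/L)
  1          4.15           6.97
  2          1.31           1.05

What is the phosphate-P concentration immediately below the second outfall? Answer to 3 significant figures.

1.04 mg/L

Below outfall 1: Q → 29.35 m³/s, C = (25.20·0.06600 + 4.150·6.970)/29.35 = 1.042 mg/L.
Below outfall 2: Q → 30.66 m³/s, C = (29.35·1.042 + 1.310·1.050)/30.66 = 1.043 mg/L.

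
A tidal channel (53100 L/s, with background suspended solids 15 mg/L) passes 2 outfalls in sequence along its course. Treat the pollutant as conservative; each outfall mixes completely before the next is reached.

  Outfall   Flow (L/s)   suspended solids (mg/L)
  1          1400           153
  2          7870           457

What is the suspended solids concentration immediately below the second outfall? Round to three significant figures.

73.9 mg/L

Outfall 1: combined Q = 54500 L/s; C = (53100·15.00 + 1400·153.0)/54500 = 18.54 mg/L.
Outfall 2: combined Q = 62370 L/s; C = (54500·18.54 + 7870·457.0)/62370 = 73.87 mg/L.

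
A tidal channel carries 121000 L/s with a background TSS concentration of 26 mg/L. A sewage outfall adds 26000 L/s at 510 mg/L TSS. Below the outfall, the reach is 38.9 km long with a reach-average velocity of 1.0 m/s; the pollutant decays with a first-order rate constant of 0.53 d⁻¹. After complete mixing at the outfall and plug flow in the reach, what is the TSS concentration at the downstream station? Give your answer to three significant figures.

87.9 mg/L

After mixing, C = (121000·26.00 + 26000·510.0) / 147000 = 16410000/147000 = 111.6 mg/L.
Travel time t = 38.9·1000 / 1.0 = 38900 s = 10.81 h.
Applying C = C₀e^(−kt): 111.6 × 0.7877 = 87.91 mg/L.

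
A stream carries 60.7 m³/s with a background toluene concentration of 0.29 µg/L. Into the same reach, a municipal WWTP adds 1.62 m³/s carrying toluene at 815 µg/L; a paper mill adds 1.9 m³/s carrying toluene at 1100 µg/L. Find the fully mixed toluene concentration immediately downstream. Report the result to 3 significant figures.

53.4 µg/L

Flow-weighted average: C = (60.70·0.2900 + 1.620·815.0 + 1.900·1100) / 64.22 = 3428/64.22 = 53.38 µg/L.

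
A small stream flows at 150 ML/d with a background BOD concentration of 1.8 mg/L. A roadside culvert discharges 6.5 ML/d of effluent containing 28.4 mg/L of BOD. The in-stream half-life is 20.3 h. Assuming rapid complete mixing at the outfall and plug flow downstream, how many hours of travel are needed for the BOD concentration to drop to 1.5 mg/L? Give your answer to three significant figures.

Conservation of mass: C = (150.0·1.800 + 6.500·28.40) / 156.5 = 454.6/156.5 = 2.905 mg/L.
Half-life 20.3 h → k = ln 2 / 20.3 = 0.03415 h⁻¹ = 0.8195 d⁻¹.
2.905·exp(−k·t) = 1.5 → t = ln(2.905/1.5)/k = 69680 s = 19.36 h.

19.4 h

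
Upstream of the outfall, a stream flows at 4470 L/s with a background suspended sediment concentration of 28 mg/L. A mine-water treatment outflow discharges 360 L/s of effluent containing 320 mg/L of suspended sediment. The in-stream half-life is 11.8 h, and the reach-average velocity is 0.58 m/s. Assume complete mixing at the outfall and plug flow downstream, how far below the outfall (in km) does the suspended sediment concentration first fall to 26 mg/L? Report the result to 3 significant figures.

23.1 km

After mixing, C = (4470·28.00 + 360.0·320.0) / 4830 = 240400/4830 = 49.76 mg/L.
Half-life 11.8 h → k = ln 2 / 11.8 = 0.05874 h⁻¹ = 1.410 d⁻¹.
Set 49.76·exp(−k·t) = 26 → t = ln(49.76/26)/k = 39790 s = 11.05 h.
Distance = v·t = 0.58·39790 = 23080 m = 23.08 km.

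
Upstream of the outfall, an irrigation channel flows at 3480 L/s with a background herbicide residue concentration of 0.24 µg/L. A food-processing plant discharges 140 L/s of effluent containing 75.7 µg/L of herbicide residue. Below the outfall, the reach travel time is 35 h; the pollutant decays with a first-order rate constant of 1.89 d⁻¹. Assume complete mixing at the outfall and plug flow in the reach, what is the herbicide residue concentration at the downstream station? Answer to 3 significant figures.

After mixing, C = (3480·0.2400 + 140.0·75.70) / 3620 = 11430/3620 = 3.158 µg/L.
Applying C = C₀e^(−kt): 3.158 × 0.06353 = 0.2006 µg/L.

0.201 µg/L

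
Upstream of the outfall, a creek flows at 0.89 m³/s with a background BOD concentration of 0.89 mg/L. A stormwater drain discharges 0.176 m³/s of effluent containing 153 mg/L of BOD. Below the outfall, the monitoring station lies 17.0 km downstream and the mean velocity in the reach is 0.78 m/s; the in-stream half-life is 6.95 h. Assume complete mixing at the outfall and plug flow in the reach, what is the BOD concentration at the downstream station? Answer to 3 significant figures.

Conservation of mass: C = (0.8900·0.8900 + 0.1760·153.0) / 1.066 = 27.72/1.066 = 26.00 mg/L.
Travel time t = 17.0·1000 / 0.78 = 21790 s = 6.054 h.
Half-life 6.95 h → k = ln 2 / 6.95 = 0.09973 h⁻¹ = 2.394 d⁻¹.
After decay, C = 26.00 × e^(−kt) = 26.00 × 0.5467 = 14.22 mg/L.

14.2 mg/L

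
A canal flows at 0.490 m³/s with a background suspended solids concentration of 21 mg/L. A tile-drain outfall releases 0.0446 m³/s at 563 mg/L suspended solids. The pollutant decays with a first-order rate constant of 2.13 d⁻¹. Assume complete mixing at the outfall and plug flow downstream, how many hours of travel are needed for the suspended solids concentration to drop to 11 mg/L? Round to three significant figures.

Mass balance: C = (0.4900·21.00 + 0.04460·563.0) / 0.5346 = 35.40/0.5346 = 66.22 mg/L.
66.22·exp(−k·t) = 11 → t = ln(66.22/11)/k = 72810 s = 20.23 h.

20.2 h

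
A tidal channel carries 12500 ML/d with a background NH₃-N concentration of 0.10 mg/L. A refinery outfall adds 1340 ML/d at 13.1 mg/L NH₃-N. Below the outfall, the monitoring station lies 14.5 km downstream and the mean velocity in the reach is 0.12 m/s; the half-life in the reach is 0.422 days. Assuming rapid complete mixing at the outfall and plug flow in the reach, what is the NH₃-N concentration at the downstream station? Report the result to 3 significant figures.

0.137 mg/L

Mass balance: C = (12500·0.1000 + 1340·13.10) / 13840 = 18800/13840 = 1.359 mg/L.
Travel time t = 14.5·1000 / 0.12 = 120800 s = 33.56 h.
Half-life 0.422 d → k = ln 2 / 0.422 = 1.643 d⁻¹.
Applying C = C₀e^(−kt): 1.359 × 0.1005 = 0.1366 mg/L.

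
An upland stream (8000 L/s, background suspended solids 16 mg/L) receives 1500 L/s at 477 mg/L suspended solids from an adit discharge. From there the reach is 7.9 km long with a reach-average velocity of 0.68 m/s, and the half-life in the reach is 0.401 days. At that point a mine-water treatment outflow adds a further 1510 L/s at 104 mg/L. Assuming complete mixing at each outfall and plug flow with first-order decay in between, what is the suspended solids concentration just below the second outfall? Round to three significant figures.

75.0 mg/L

Mixed concentration C = ΣQC/ΣQ = (8000·16.00 + 1500·477.0) / 9500 = 843500/9500 = 88.79 mg/L; combined flow 9500 L/s.
Travel time t = 7.9·1000 / 0.68 = 11620 s = 3.227 h.
Half-life 0.401 d → k = ln 2 / 0.401 = 1.729 d⁻¹.
Decay over the reach: 88.79·exp(−kt) = 88.79·0.7926 = 70.38 mg/L.
At the second outfall, C = (9500·70.38 + 1510·104.0) / (9500 + 1510) = 74.99 mg/L.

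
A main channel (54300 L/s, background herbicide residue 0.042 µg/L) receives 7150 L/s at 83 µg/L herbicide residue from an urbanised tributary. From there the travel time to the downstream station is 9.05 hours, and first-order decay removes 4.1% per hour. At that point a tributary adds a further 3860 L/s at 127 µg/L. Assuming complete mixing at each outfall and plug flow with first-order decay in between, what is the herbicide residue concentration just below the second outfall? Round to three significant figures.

13.8 µg/L

Conservation of mass: C = (54300·0.04200 + 7150·83.00) / 61450 = 595700/61450 = 9.695 µg/L; combined flow 61450 L/s.
4.1%/h lost → k = −ln(1 − 0.041) = 0.04186 h⁻¹.
Decay over the reach: 9.695·exp(−kt) = 9.695·0.6846 = 6.637 µg/L.
At the second outfall, C = (61450·6.637 + 3860·127.0) / (61450 + 3860) = 13.75 µg/L.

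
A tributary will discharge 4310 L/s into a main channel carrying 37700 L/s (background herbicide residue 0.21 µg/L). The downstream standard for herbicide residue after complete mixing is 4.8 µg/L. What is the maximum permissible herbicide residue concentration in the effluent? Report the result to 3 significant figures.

At the limit, (Qr·Cr + Qe·Cₑ)/(Qr + Qe) = 4.8:
Cₑ = (42010·4.8 − 37700·0.2100) / 4310 = 44.95 µg/L.

44.9 µg/L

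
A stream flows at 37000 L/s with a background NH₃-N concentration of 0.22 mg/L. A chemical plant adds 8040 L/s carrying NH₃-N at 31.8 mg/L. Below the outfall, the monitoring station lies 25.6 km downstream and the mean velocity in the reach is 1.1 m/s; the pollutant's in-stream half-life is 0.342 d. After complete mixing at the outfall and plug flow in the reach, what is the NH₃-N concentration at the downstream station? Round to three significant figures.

3.39 mg/L

Mixed concentration C = ΣQC/ΣQ = (37000·0.2200 + 8040·31.80) / 45040 = 263800/45040 = 5.857 mg/L.
Travel time t = 25.6·1000 / 1.1 = 23270 s = 6.465 h.
Half-life 0.342 d → k = ln 2 / 0.342 = 2.027 d⁻¹.
Decay over the reach: 5.857·exp(−kt) = 5.857·0.5793 = 3.393 mg/L.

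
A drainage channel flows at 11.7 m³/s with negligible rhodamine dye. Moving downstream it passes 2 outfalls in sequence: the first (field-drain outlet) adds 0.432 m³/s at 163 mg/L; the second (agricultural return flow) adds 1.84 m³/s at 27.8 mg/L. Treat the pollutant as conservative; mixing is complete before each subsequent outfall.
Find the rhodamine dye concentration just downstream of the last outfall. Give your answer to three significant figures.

8.70 mg/L

After outfall 1: Q = 11.70 + 0.4320 = 12.13 m³/s; C = (11.70·0 + 0.4320·163.0)/12.13 = 5.804 mg/L.
After outfall 2: Q = 12.13 + 1.840 = 13.97 m³/s; C = (12.13·5.804 + 1.840·27.80)/13.97 = 8.701 mg/L.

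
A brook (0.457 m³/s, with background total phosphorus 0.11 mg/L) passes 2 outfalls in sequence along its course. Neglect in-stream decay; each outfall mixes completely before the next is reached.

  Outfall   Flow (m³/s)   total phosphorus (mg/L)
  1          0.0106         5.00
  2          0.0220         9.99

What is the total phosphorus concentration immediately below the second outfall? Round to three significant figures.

Below outfall 1: Q → 0.4676 m³/s, C = (0.4570·0.1100 + 0.01060·5.000)/0.4676 = 0.2209 mg/L.
Below outfall 2: Q → 0.4896 m³/s, C = (0.4676·0.2209 + 0.02200·9.990)/0.4896 = 0.6598 mg/L.

0.660 mg/L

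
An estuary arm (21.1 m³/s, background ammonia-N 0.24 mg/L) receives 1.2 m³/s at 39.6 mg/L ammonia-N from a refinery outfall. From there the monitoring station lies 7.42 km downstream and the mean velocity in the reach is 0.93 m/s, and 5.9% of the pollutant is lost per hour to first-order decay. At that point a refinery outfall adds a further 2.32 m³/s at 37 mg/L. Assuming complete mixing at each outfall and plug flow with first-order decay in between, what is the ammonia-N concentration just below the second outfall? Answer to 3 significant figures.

After mixing, C = (21.10·0.2400 + 1.200·39.60) / 22.30 = 52.58/22.30 = 2.358 mg/L; combined flow 22.30 m³/s.
Travel time t = 7.42·1000 / 0.93 = 7978 s = 2.216 h.
5.9%/h lost → k = −ln(1 − 0.059) = 0.06081 h⁻¹.
After decay, C = 2.358 × e^(−kt) = 2.358 × 0.8739 = 2.061 mg/L.
At the second outfall, C = (22.30·2.061 + 2.320·37.00) / (22.30 + 2.320) = 5.353 mg/L.

5.35 mg/L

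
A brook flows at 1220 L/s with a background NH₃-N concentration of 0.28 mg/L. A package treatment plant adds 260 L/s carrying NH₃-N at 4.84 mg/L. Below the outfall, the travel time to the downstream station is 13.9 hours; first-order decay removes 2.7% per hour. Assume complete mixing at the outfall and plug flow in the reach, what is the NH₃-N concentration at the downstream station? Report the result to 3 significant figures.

0.739 mg/L

After mixing, C = (1220·0.2800 + 260.0·4.840) / 1480 = 1600/1480 = 1.081 mg/L.
2.7%/h lost → k = −ln(1 − 0.027) = 0.02737 h⁻¹.
First-order decay: C = 1.081·exp(−k·t) = 1.081·0.6835 = 0.7390 mg/L.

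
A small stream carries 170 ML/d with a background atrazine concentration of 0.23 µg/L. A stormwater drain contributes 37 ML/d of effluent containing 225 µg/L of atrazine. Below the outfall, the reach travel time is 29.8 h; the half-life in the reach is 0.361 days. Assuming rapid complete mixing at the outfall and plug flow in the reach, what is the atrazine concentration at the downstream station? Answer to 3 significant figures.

After mixing, C = (170.0·0.2300 + 37.00·225.0) / 207.0 = 8364/207.0 = 40.41 µg/L.
Half-life 0.361 d → k = ln 2 / 0.361 = 1.920 d⁻¹.
Applying C = C₀e^(−kt): 40.41 × 0.09217 = 3.724 µg/L.

3.72 µg/L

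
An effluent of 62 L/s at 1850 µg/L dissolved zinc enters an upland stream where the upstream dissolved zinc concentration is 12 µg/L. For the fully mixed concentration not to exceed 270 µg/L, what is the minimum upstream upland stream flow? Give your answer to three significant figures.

Set C_mix = 270: (Q·12.00 + 62.00·1850) / (Q + 62.00) = 270
→ Q = 62.00·(1850 − 270)/(270 − 12.00) = 379.7 L/s.

380 L/s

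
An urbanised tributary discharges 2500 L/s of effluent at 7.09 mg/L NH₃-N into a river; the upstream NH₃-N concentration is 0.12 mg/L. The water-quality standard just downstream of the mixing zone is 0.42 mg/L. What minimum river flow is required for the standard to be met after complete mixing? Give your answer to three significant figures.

55600 L/s

Set C_mix = 0.42: (Q·0.1200 + 2500·7.090) / (Q + 2500) = 0.42
→ Q = 2500·(7.090 − 0.42)/(0.42 − 0.1200) = 55580 L/s.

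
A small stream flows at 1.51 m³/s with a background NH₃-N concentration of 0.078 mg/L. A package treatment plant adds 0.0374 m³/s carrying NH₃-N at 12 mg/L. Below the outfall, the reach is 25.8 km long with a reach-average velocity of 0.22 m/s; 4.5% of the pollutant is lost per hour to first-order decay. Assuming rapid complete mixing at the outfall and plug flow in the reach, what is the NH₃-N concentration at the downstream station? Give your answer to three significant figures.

Mixed concentration C = ΣQC/ΣQ = (1.510·0.07800 + 0.03740·12.00) / 1.547 = 0.5666/1.547 = 0.3661 mg/L.
Travel time t = 25.8·1000 / 0.22 = 117300 s = 32.58 h.
4.5%/h lost → k = −ln(1 − 0.045) = 0.04604 h⁻¹.
After decay, C = 0.3661 × e^(−kt) = 0.3661 × 0.2231 = 0.08171 mg/L.

0.0817 mg/L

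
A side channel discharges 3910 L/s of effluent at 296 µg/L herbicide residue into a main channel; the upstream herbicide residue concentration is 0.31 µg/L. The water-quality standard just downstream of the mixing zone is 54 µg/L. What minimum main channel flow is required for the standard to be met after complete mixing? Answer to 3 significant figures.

Set C_mix = 54: (Q·0.3100 + 3910·296.0) / (Q + 3910) = 54
→ Q = 3910·(296.0 − 54)/(54 − 0.3100) = 17620 L/s.

17600 L/s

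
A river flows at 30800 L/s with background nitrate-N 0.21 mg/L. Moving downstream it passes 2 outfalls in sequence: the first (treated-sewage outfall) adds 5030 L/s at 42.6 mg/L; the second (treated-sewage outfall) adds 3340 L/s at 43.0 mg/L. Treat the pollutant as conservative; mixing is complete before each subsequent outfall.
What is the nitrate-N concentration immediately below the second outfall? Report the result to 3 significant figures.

After outfall 1: Q = 30800 + 5030 = 35830 L/s; C = (30800·0.2100 + 5030·42.60)/35830 = 6.161 mg/L.
After outfall 2: Q = 35830 + 3340 = 39170 L/s; C = (35830·6.161 + 3340·43.00)/39170 = 9.302 mg/L.

9.30 mg/L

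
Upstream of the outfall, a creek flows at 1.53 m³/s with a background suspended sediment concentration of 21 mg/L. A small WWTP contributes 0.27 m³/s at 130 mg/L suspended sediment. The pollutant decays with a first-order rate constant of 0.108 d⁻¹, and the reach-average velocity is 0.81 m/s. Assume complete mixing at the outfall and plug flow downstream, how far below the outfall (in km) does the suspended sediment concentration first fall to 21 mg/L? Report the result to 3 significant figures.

373 km

Mixed concentration C = ΣQC/ΣQ = (1.530·21.00 + 0.2700·130.0) / 1.800 = 67.23/1.800 = 37.35 mg/L.
Set 37.35·exp(−k·t) = 21 → t = ln(37.35/21)/k = 460600 s = 128.0 h.
Distance = v·t = 0.81·460600 = 373100 m = 373.1 km.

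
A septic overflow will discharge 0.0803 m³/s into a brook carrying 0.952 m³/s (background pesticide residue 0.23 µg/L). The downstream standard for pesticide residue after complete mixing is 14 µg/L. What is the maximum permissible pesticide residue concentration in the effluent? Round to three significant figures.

At the limit, (Qr·Cr + Qe·Cₑ)/(Qr + Qe) = 14:
Cₑ = (1.032·14 − 0.9520·0.2300) / 0.08030 = 177.3 µg/L.

177 µg/L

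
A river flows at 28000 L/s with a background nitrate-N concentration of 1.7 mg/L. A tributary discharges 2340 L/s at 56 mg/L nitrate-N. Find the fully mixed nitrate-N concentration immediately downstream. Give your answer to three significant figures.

5.89 mg/L

Mass balance: C = (28000·1.700 + 2340·56.00) / 30340 = 178600/30340 = 5.888 mg/L.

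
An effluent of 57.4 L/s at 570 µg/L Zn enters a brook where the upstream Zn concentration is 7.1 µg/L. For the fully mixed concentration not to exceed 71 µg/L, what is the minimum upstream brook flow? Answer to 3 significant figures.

Set C_mix = 71: (Q·7.100 + 57.40·570.0) / (Q + 57.40) = 71
→ Q = 57.40·(570.0 − 71)/(71 − 7.100) = 448.2 L/s.

448 L/s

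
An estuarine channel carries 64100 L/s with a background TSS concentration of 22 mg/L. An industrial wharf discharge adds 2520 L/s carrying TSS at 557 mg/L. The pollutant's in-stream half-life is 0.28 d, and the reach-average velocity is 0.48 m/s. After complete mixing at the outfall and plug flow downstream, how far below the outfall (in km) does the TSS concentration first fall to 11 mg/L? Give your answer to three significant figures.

Mixed concentration C = ΣQC/ΣQ = (64100·22.00 + 2520·557.0) / 66620 = 2814000/66620 = 42.24 mg/L.
Half-life 0.28 d → k = ln 2 / 0.28 = 2.476 d⁻¹.
Set 42.24·exp(−k·t) = 11 → t = ln(42.24/11)/k = 46960 s = 13.04 h.
Distance = v·t = 0.48·46960 = 22540 m = 22.54 km.

22.5 km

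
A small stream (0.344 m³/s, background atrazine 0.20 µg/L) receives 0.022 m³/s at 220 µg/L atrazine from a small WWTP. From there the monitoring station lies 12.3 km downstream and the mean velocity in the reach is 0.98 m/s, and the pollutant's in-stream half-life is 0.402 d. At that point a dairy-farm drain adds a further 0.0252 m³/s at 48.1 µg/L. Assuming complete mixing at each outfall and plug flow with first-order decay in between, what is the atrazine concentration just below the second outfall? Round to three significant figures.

Mixed concentration C = ΣQC/ΣQ = (0.3440·0.2000 + 0.02200·220.0) / 0.3660 = 4.909/0.3660 = 13.41 µg/L; combined flow 0.3660 m³/s.
Travel time t = 12.3·1000 / 0.98 = 12550 s = 3.486 h.
Half-life 0.402 d → k = ln 2 / 0.402 = 1.724 d⁻¹.
After decay, C = 13.41 × e^(−kt) = 13.41 × 0.7784 = 10.44 µg/L.
At the second outfall, C = (0.3660·10.44 + 0.02520·48.10) / (0.3660 + 0.02520) = 12.87 µg/L.

12.9 µg/L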